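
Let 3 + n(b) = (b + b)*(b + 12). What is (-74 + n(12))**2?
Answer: 249001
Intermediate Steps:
n(b) = -3 + 2*b*(12 + b) (n(b) = -3 + (b + b)*(b + 12) = -3 + (2*b)*(12 + b) = -3 + 2*b*(12 + b))
(-74 + n(12))**2 = (-74 + (-3 + 2*12**2 + 24*12))**2 = (-74 + (-3 + 2*144 + 288))**2 = (-74 + (-3 + 288 + 288))**2 = (-74 + 573)**2 = 499**2 = 249001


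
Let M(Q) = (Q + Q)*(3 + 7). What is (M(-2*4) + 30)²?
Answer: 16900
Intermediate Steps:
M(Q) = 20*Q (M(Q) = (2*Q)*10 = 20*Q)
(M(-2*4) + 30)² = (20*(-2*4) + 30)² = (20*(-8) + 30)² = (-160 + 30)² = (-130)² = 16900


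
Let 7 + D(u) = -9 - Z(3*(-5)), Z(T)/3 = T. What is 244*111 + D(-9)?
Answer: 27113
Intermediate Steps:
Z(T) = 3*T
D(u) = 29 (D(u) = -7 + (-9 - 3*3*(-5)) = -7 + (-9 - 3*(-15)) = -7 + (-9 - 1*(-45)) = -7 + (-9 + 45) = -7 + 36 = 29)
244*111 + D(-9) = 244*111 + 29 = 27084 + 29 = 27113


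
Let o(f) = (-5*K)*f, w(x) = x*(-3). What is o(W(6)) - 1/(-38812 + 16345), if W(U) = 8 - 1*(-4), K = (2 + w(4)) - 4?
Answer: 18872281/22467 ≈ 840.00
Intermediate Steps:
w(x) = -3*x
K = -14 (K = (2 - 3*4) - 4 = (2 - 12) - 4 = -10 - 4 = -14)
W(U) = 12 (W(U) = 8 + 4 = 12)
o(f) = 70*f (o(f) = (-5*(-14))*f = 70*f)
o(W(6)) - 1/(-38812 + 16345) = 70*12 - 1/(-38812 + 16345) = 840 - 1/(-22467) = 840 - 1*(-1/22467) = 840 + 1/22467 = 18872281/22467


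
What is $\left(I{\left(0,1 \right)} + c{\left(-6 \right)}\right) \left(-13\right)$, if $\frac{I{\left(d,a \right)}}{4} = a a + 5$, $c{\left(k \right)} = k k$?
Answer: $-780$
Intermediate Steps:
$c{\left(k \right)} = k^{2}$
$I{\left(d,a \right)} = 20 + 4 a^{2}$ ($I{\left(d,a \right)} = 4 \left(a a + 5\right) = 4 \left(a^{2} + 5\right) = 4 \left(5 + a^{2}\right) = 20 + 4 a^{2}$)
$\left(I{\left(0,1 \right)} + c{\left(-6 \right)}\right) \left(-13\right) = \left(\left(20 + 4 \cdot 1^{2}\right) + \left(-6\right)^{2}\right) \left(-13\right) = \left(\left(20 + 4 \cdot 1\right) + 36\right) \left(-13\right) = \left(\left(20 + 4\right) + 36\right) \left(-13\right) = \left(24 + 36\right) \left(-13\right) = 60 \left(-13\right) = -780$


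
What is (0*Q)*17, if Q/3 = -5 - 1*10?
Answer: 0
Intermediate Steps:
Q = -45 (Q = 3*(-5 - 1*10) = 3*(-5 - 10) = 3*(-15) = -45)
(0*Q)*17 = (0*(-45))*17 = 0*17 = 0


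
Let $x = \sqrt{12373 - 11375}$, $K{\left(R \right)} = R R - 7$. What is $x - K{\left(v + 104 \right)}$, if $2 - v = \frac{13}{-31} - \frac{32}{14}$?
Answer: $- \frac{556111298}{47089} + \sqrt{998} \approx -11778.0$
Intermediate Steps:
$v = \frac{1021}{217}$ ($v = 2 - \left(\frac{13}{-31} - \frac{32}{14}\right) = 2 - \left(13 \left(- \frac{1}{31}\right) - \frac{16}{7}\right) = 2 - \left(- \frac{13}{31} - \frac{16}{7}\right) = 2 - - \frac{587}{217} = 2 + \frac{587}{217} = \frac{1021}{217} \approx 4.7051$)
$K{\left(R \right)} = -7 + R^{2}$ ($K{\left(R \right)} = R^{2} - 7 = -7 + R^{2}$)
$x = \sqrt{998}$ ($x = \sqrt{12373 - 11375} = \sqrt{998} \approx 31.591$)
$x - K{\left(v + 104 \right)} = \sqrt{998} - \left(-7 + \left(\frac{1021}{217} + 104\right)^{2}\right) = \sqrt{998} - \left(-7 + \left(\frac{23589}{217}\right)^{2}\right) = \sqrt{998} - \left(-7 + \frac{556440921}{47089}\right) = \sqrt{998} - \frac{556111298}{47089} = - \frac{556111298}{47089} + \sqrt{998}$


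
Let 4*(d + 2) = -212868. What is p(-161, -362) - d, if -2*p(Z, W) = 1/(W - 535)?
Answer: 95474887/1794 ≈ 53219.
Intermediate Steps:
p(Z, W) = -1/(2*(-535 + W)) (p(Z, W) = -1/(2*(W - 535)) = -1/(2*(-535 + W)))
d = -53219 (d = -2 + (1/4)*(-212868) = -2 - 53217 = -53219)
p(-161, -362) - d = -1/(-1070 + 2*(-362)) - 1*(-53219) = -1/(-1070 - 724) + 53219 = -1/(-1794) + 53219 = -1*(-1/1794) + 53219 = 1/1794 + 53219 = 95474887/1794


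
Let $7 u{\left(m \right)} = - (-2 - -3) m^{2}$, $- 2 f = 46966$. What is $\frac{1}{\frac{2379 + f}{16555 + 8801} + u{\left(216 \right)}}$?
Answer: $- \frac{44373}{295789316} \approx -0.00015002$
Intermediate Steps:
$f = -23483$ ($f = \left(- \frac{1}{2}\right) 46966 = -23483$)
$u{\left(m \right)} = - \frac{m^{2}}{7}$ ($u{\left(m \right)} = \frac{- (-2 - -3) m^{2}}{7} = \frac{- (-2 + 3) m^{2}}{7} = \frac{\left(-1\right) 1 m^{2}}{7} = \frac{\left(-1\right) m^{2}}{7} = - \frac{m^{2}}{7}$)
$\frac{1}{\frac{2379 + f}{16555 + 8801} + u{\left(216 \right)}} = \frac{1}{\frac{2379 - 23483}{16555 + 8801} - \frac{216^{2}}{7}} = \frac{1}{- \frac{21104}{25356} - \frac{46656}{7}} = \frac{1}{\left(-21104\right) \frac{1}{25356} - \frac{46656}{7}} = \frac{1}{- \frac{5276}{6339} - \frac{46656}{7}} = \frac{1}{- \frac{295789316}{44373}} = - \frac{44373}{295789316}$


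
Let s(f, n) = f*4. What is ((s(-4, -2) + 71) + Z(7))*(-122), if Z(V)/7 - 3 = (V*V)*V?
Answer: -302194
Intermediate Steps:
s(f, n) = 4*f
Z(V) = 21 + 7*V**3 (Z(V) = 21 + 7*((V*V)*V) = 21 + 7*(V**2*V) = 21 + 7*V**3)
((s(-4, -2) + 71) + Z(7))*(-122) = ((4*(-4) + 71) + (21 + 7*7**3))*(-122) = ((-16 + 71) + (21 + 7*343))*(-122) = (55 + (21 + 2401))*(-122) = (55 + 2422)*(-122) = 2477*(-122) = -302194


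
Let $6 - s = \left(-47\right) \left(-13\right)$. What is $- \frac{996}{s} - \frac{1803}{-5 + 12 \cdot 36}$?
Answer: $- \frac{665523}{258335} \approx -2.5762$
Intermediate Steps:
$s = -605$ ($s = 6 - \left(-47\right) \left(-13\right) = 6 - 611 = -605$)
$- \frac{996}{s} - \frac{1803}{-5 + 12 \cdot 36} = - \frac{996}{-605} - \frac{1803}{-5 + 12 \cdot 36} = \left(-996\right) \left(- \frac{1}{605}\right) - \frac{1803}{-5 + 432} = \frac{996}{605} - \frac{1803}{427} = - \frac{665523}{258335}$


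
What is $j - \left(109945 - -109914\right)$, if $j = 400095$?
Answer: $180236$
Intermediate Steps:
$j - \left(109945 - -109914\right) = 400095 - \left(109945 - -109914\right) = 400095 - \left(109945 + 109914\right) = 400095 - 219859 = 180236$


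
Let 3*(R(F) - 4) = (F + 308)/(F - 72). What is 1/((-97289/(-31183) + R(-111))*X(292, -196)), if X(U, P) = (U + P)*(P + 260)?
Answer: 5706489/237048786944 ≈ 2.4073e-5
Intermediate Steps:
X(U, P) = (260 + P)*(P + U) (X(U, P) = (P + U)*(260 + P) = (260 + P)*(P + U))
R(F) = 4 + (308 + F)/(3*(-72 + F)) (R(F) = 4 + ((F + 308)/(F - 72))/3 = 4 + ((308 + F)/(-72 + F))/3 = 4 + (308 + F)/(3*(-72 + F)))
1/((-97289/(-31183) + R(-111))*X(292, -196)) = 1/((-97289/(-31183) + (-556 + 13*(-111))/(3*(-72 - 111)))*((-196)² + 260*(-196) + 260*292 - 196*292)) = 1/((-97289*(-1/31183) + (⅓)*(-556 - 1443)/(-183))*(38416 - 50960 + 75920 - 57232)) = 1/((97289/31183 + (⅓)*(-1/183)*(-1999))*6144) = (1/6144)/(97289/31183 + 1999/549) = (1/6144)/(115746478/17119467) = (17119467/115746478)*(1/6144) = 5706489/237048786944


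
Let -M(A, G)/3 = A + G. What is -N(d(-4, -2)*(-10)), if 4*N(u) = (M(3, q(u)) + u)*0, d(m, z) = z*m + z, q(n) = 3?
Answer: 0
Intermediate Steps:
M(A, G) = -3*A - 3*G (M(A, G) = -3*(A + G) = -3*A - 3*G)
d(m, z) = z + m*z (d(m, z) = m*z + z = z + m*z)
N(u) = 0 (N(u) = (((-3*3 - 3*3) + u)*0)/4 = (((-9 - 9) + u)*0)/4 = ((-18 + u)*0)/4 = (¼)*0 = 0)
-N(d(-4, -2)*(-10)) = -1*0 = 0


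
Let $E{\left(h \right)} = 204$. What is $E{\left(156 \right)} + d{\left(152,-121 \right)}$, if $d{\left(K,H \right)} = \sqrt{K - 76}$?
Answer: $204 + 2 \sqrt{19} \approx 212.72$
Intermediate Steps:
$d{\left(K,H \right)} = \sqrt{-76 + K}$
$E{\left(156 \right)} + d{\left(152,-121 \right)} = 204 + \sqrt{-76 + 152} = 204 + \sqrt{76} = 204 + 2 \sqrt{19}$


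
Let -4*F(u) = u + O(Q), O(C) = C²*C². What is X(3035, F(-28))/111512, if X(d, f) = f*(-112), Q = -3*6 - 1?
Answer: 912051/27878 ≈ 32.716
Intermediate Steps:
Q = -19 (Q = -18 - 1 = -19)
O(C) = C⁴
F(u) = -130321/4 - u/4 (F(u) = -(u + (-19)⁴)/4 = -(u + 130321)/4 = -(130321 + u)/4 = -130321/4 - u/4)
X(d, f) = -112*f
X(3035, F(-28))/111512 = -112*(-130321/4 - ¼*(-28))/111512 = -112*(-130321/4 + 7)*(1/111512) = -112*(-130293/4)*(1/111512) = 3648204*(1/111512) = 912051/27878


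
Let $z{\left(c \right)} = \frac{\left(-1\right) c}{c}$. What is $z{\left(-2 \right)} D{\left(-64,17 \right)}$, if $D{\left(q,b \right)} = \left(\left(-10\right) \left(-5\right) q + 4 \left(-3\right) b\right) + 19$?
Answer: $3385$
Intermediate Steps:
$D{\left(q,b \right)} = 19 - 12 b + 50 q$ ($D{\left(q,b \right)} = \left(50 q - 12 b\right) + 19 = \left(- 12 b + 50 q\right) + 19 = 19 - 12 b + 50 q$)
$z{\left(c \right)} = -1$
$z{\left(-2 \right)} D{\left(-64,17 \right)} = - (19 - 204 + 50 \left(-64\right)) = - (19 - 204 - 3200) = \left(-1\right) \left(-3385\right) = 3385$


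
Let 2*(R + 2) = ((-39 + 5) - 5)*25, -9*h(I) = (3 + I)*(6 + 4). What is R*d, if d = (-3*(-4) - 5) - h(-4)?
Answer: -51887/18 ≈ -2882.6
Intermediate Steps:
h(I) = -10/3 - 10*I/9 (h(I) = -(3 + I)*(6 + 4)/9 = -(3 + I)*10/9 = -(30 + 10*I)/9 = -10/3 - 10*I/9)
R = -979/2 (R = -2 + (((-39 + 5) - 5)*25)/2 = -2 + ((-34 - 5)*25)/2 = -2 + (-39*25)/2 = -2 + (½)*(-975) = -2 - 975/2 = -979/2 ≈ -489.50)
d = 53/9 (d = (-3*(-4) - 5) - (-10/3 - 10/9*(-4)) = (12 - 5) - (-10/3 + 40/9) = 7 - 1*10/9 = 7 - 10/9 = 53/9 ≈ 5.8889)
R*d = -979/2*53/9 = -51887/18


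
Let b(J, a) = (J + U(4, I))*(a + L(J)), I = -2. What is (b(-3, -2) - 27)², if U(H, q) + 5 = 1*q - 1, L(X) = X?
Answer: 784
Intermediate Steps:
U(H, q) = -6 + q (U(H, q) = -5 + (1*q - 1) = -5 + (q - 1) = -5 + (-1 + q) = -6 + q)
b(J, a) = (-8 + J)*(J + a) (b(J, a) = (J + (-6 - 2))*(a + J) = (J - 8)*(J + a) = (-8 + J)*(J + a))
(b(-3, -2) - 27)² = (((-3)² - 8*(-3) - 8*(-2) - 3*(-2)) - 27)² = ((9 + 24 + 16 + 6) - 27)² = (55 - 27)² = 28² = 784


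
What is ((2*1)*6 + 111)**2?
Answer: 15129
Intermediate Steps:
((2*1)*6 + 111)**2 = (2*6 + 111)**2 = (12 + 111)**2 = 123**2 = 15129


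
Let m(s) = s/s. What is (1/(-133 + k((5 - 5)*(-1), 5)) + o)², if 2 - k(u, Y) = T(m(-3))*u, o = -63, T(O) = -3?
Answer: 68128516/17161 ≈ 3970.0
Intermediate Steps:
m(s) = 1
k(u, Y) = 2 + 3*u (k(u, Y) = 2 - (-3)*u = 2 + 3*u)
(1/(-133 + k((5 - 5)*(-1), 5)) + o)² = (1/(-133 + (2 + 3*((5 - 5)*(-1)))) - 63)² = (1/(-133 + (2 + 3*(0*(-1)))) - 63)² = (1/(-133 + (2 + 3*0)) - 63)² = (1/(-133 + (2 + 0)) - 63)² = (1/(-133 + 2) - 63)² = (1/(-131) - 63)² = (-1/131 - 63)² = (-8254/131)² = 68128516/17161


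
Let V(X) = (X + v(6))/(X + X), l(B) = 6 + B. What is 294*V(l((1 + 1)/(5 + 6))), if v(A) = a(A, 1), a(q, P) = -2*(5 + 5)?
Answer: -5586/17 ≈ -328.59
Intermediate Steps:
a(q, P) = -20 (a(q, P) = -2*10 = -20)
v(A) = -20
V(X) = (-20 + X)/(2*X) (V(X) = (X - 20)/(X + X) = (-20 + X)/((2*X)) = (-20 + X)*(1/(2*X)) = (-20 + X)/(2*X))
294*V(l((1 + 1)/(5 + 6))) = 294*((-20 + (6 + (1 + 1)/(5 + 6)))/(2*(6 + (1 + 1)/(5 + 6)))) = 294*((-20 + (6 + 2/11))/(2*(6 + 2/11))) = 294*((-20 + 68/11)/(2*(68/11))) = 294*((1/2)*(11/68)*(-152/11)) = 294*(-19/17) = -5586/17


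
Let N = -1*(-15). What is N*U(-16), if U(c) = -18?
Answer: -270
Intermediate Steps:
N = 15
N*U(-16) = 15*(-18) = -270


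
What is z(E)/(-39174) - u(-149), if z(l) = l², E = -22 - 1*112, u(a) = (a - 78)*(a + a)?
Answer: -1324991180/19587 ≈ -67647.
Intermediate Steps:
u(a) = 2*a*(-78 + a) (u(a) = (-78 + a)*(2*a) = 2*a*(-78 + a))
E = -134 (E = -22 - 112 = -134)
z(E)/(-39174) - u(-149) = (-134)²/(-39174) - 2*(-149)*(-78 - 149) = 17956*(-1/39174) - 2*(-149)*(-227) = -8978/19587 - 1*67646 = -8978/19587 - 67646 = -1324991180/19587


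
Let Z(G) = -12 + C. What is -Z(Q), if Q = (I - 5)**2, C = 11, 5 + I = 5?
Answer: 1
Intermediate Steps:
I = 0 (I = -5 + 5 = 0)
Q = 25 (Q = (0 - 5)**2 = (-5)**2 = 25)
Z(G) = -1 (Z(G) = -12 + 11 = -1)
-Z(Q) = -1*(-1) = 1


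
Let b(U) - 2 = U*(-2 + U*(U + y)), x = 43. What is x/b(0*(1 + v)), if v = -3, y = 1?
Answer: 43/2 ≈ 21.500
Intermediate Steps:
b(U) = 2 + U*(-2 + U*(1 + U)) (b(U) = 2 + U*(-2 + U*(U + 1)) = 2 + U*(-2 + U*(1 + U)))
x/b(0*(1 + v)) = 43/(2 + (0*(1 - 3))² + (0*(1 - 3))³ - 0*(1 - 3)) = 43/(2 + (0*(-2))² + (0*(-2))³ - 0*(-2)) = 43/(2 + 0² + 0³ - 2*0) = 43/(2 + 0 + 0 + 0) = 43/2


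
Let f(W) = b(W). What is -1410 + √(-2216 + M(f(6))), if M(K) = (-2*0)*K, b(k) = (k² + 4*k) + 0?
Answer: -1410 + 2*I*√554 ≈ -1410.0 + 47.074*I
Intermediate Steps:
b(k) = k² + 4*k
f(W) = W*(4 + W)
M(K) = 0 (M(K) = 0*K = 0)
-1410 + √(-2216 + M(f(6))) = -1410 + √(-2216 + 0) = -1410 + √(-2216) = -1410 + 2*I*√554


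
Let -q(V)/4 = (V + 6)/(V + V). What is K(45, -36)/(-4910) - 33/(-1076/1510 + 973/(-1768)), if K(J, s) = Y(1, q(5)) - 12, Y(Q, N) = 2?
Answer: 7210032773/275909103 ≈ 26.132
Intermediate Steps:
q(V) = -2*(6 + V)/V (q(V) = -4*(V + 6)/(V + V) = -4*(6 + V)/(2*V) = -4*(6 + V)*1/(2*V) = -2*(6 + V)/V)
K(J, s) = -10 (K(J, s) = 2 - 12 = -10)
K(45, -36)/(-4910) - 33/(-1076/1510 + 973/(-1768)) = -10/(-4910) - 33/(-1076/1510 + 973/(-1768)) = -10*(-1/4910) - 33/(-1076*1/1510 + 973*(-1/1768)) = 1/491 - 33/(-538/755 - 973/1768) = 1/491 - 33/(-1685799/1334840) = 1/491 - 33*(-1334840/1685799) = 1/491 + 14683240/561933 = 7210032773/275909103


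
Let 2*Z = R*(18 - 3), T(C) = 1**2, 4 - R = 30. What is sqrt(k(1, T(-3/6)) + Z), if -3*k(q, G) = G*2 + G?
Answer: 14*I ≈ 14.0*I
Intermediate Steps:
R = -26 (R = 4 - 1*30 = 4 - 30 = -26)
T(C) = 1
k(q, G) = -G (k(q, G) = -(G*2 + G)/3 = -(2*G + G)/3 = -G)
Z = -195 (Z = (-26*(18 - 3))/2 = (-26*15)/2 = (1/2)*(-390) = -195)
sqrt(k(1, T(-3/6)) + Z) = sqrt(-1*1 - 195) = sqrt(-1 - 195) = sqrt(-196) = 14*I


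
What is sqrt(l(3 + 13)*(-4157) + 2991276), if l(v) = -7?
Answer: 5*sqrt(120815) ≈ 1737.9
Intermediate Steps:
sqrt(l(3 + 13)*(-4157) + 2991276) = sqrt(-7*(-4157) + 2991276) = sqrt(29099 + 2991276) = sqrt(3020375) = 5*sqrt(120815)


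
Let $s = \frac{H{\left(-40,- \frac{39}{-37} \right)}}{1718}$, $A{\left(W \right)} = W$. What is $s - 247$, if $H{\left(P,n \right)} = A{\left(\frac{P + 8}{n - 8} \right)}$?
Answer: $- \frac{54527869}{220763} \approx -247.0$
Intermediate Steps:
$H{\left(P,n \right)} = \frac{8 + P}{-8 + n}$ ($H{\left(P,n \right)} = \frac{P + 8}{n - 8} = \frac{8 + P}{-8 + n}$)
$s = \frac{592}{220763}$ ($s = \frac{\frac{1}{-8 - \frac{39}{-37}} \left(8 - 40\right)}{1718} = \frac{1}{-8 - - \frac{39}{37}} \left(-32\right) \frac{1}{1718} = \frac{1}{-8 + \frac{39}{37}} \left(-32\right) \frac{1}{1718} = \frac{1}{- \frac{257}{37}} \left(-32\right) \frac{1}{1718} = \left(- \frac{37}{257}\right) \left(-32\right) \frac{1}{1718} = \frac{1184}{257} \cdot \frac{1}{1718} = \frac{592}{220763} \approx 0.0026816$)
$s - 247 = \frac{592}{220763} - 247 = - \frac{54527869}{220763}$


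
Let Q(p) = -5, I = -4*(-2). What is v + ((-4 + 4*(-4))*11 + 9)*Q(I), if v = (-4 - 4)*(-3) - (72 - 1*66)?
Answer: 1073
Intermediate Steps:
I = 8
v = 18 (v = -8*(-3) - (72 - 66) = 24 - 1*6 = 24 - 6 = 18)
v + ((-4 + 4*(-4))*11 + 9)*Q(I) = 18 + ((-4 + 4*(-4))*11 + 9)*(-5) = 18 + ((-4 - 16)*11 + 9)*(-5) = 18 + (-20*11 + 9)*(-5) = 18 + (-220 + 9)*(-5) = 18 - 211*(-5) = 18 + 1055 = 1073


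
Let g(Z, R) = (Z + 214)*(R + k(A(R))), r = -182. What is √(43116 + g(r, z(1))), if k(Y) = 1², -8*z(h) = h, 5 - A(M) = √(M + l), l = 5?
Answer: 2*√10786 ≈ 207.71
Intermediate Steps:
A(M) = 5 - √(5 + M) (A(M) = 5 - √(M + 5) = 5 - √(5 + M))
z(h) = -h/8
k(Y) = 1
g(Z, R) = (1 + R)*(214 + Z) (g(Z, R) = (Z + 214)*(R + 1) = (214 + Z)*(1 + R) = (1 + R)*(214 + Z))
√(43116 + g(r, z(1))) = √(43116 + (214 - 182 + 214*(-⅛*1) - ⅛*1*(-182))) = √(43116 + (214 - 182 + 214*(-⅛) - ⅛*(-182))) = √(43116 + (214 - 182 - 107/4 + 91/4)) = √(43116 + 28) = √43144 = 2*√10786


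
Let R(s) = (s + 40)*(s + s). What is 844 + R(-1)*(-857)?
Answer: 67690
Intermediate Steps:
R(s) = 2*s*(40 + s) (R(s) = (40 + s)*(2*s) = 2*s*(40 + s))
844 + R(-1)*(-857) = 844 + (2*(-1)*(40 - 1))*(-857) = 844 + (2*(-1)*39)*(-857) = 844 - 78*(-857) = 844 + 66846 = 67690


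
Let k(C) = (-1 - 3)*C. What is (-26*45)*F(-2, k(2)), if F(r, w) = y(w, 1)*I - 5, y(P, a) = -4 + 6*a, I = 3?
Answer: -1170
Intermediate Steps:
k(C) = -4*C
F(r, w) = 1 (F(r, w) = (-4 + 6*1)*3 - 5 = (-4 + 6)*3 - 5 = 2*3 - 5 = 6 - 5 = 1)
(-26*45)*F(-2, k(2)) = -26*45*1 = -1170*1 = -1170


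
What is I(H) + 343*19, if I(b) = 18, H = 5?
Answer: 6535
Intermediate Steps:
I(H) + 343*19 = 18 + 343*19 = 18 + 6517 = 6535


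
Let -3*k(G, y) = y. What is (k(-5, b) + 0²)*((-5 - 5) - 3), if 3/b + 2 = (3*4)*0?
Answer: -13/2 ≈ -6.5000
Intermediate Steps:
b = -3/2 (b = 3/(-2 + (3*4)*0) = 3/(-2 + 12*0) = 3/(-2 + 0) = 3/(-2) = 3*(-½) = -3/2 ≈ -1.5000)
k(G, y) = -y/3
(k(-5, b) + 0²)*((-5 - 5) - 3) = (-⅓*(-3/2) + 0²)*((-5 - 5) - 3) = (½ + 0)*(-10 - 3) = (½)*(-13) = -13/2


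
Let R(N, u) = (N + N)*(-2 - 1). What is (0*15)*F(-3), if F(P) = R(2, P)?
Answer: 0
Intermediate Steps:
R(N, u) = -6*N (R(N, u) = (2*N)*(-3) = -6*N)
F(P) = -12 (F(P) = -6*2 = -12)
(0*15)*F(-3) = (0*15)*(-12) = 0*(-12) = 0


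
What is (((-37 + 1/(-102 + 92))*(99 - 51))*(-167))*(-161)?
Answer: -239401848/5 ≈ -4.7880e+7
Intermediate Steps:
(((-37 + 1/(-102 + 92))*(99 - 51))*(-167))*(-161) = (((-37 + 1/(-10))*48)*(-167))*(-161) = (((-37 - 1/10)*48)*(-167))*(-161) = (-371/10*48*(-167))*(-161) = -8904/5*(-167)*(-161) = (1486968/5)*(-161) = -239401848/5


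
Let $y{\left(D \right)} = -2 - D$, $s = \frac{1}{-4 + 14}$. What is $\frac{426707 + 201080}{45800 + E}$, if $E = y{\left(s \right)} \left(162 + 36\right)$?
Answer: $\frac{3138935}{226921} \approx 13.833$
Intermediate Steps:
$s = \frac{1}{10} \approx 0.1$
$E = - \frac{2079}{5}$ ($E = \left(-2 - \frac{1}{10}\right) \left(162 + 36\right) = \left(-2 - \frac{1}{10}\right) 198 = \left(- \frac{21}{10}\right) 198 = - \frac{2079}{5} \approx -415.8$)
$\frac{426707 + 201080}{45800 + E} = \frac{426707 + 201080}{45800 - \frac{2079}{5}} = \frac{627787}{\frac{226921}{5}} = 627787 \cdot \frac{5}{226921} = \frac{3138935}{226921}$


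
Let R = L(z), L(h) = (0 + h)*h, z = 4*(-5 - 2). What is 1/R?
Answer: 1/784 ≈ 0.0012755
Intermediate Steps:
z = -28 (z = 4*(-7) = -28)
L(h) = h**2 (L(h) = h*h = h**2)
R = 784 (R = (-28)**2 = 784)
1/R = 1/784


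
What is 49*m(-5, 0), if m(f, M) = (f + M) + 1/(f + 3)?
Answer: -539/2 ≈ -269.50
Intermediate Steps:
m(f, M) = M + f + 1/(3 + f) (m(f, M) = (M + f) + 1/(3 + f) = M + f + 1/(3 + f))
49*m(-5, 0) = 49*((1 + (-5)**2 + 3*0 + 3*(-5) + 0*(-5))/(3 - 5)) = 49*((1 + 25 + 0 - 15 + 0)/(-2)) = 49*(-1/2*11) = 49*(-11/2) = -539/2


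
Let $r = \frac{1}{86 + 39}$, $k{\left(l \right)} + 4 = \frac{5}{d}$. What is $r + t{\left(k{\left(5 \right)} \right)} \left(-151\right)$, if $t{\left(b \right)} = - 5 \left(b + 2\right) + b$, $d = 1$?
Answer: $\frac{264251}{125} \approx 2114.0$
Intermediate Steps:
$k{\left(l \right)} = 1$ ($k{\left(l \right)} = -4 + \frac{5}{1} = -4 + 5 \cdot 1 = -4 + 5 = 1$)
$r = \frac{1}{125} \approx 0.008$
$t{\left(b \right)} = -10 - 4 b$ ($t{\left(b \right)} = - 5 \left(2 + b\right) + b = \left(-10 - 5 b\right) + b = -10 - 4 b$)
$r + t{\left(k{\left(5 \right)} \right)} \left(-151\right) = \frac{1}{125} + \left(-10 - 4\right) \left(-151\right) = \frac{1}{125} - -2114 = \frac{1}{125} + 2114 = \frac{264251}{125}$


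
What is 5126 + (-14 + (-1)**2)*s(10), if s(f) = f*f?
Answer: 3826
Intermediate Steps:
s(f) = f**2
5126 + (-14 + (-1)**2)*s(10) = 5126 + (-14 + (-1)**2)*10**2 = 5126 + (-14 + 1)*100 = 5126 - 13*100 = 5126 - 1300 = 3826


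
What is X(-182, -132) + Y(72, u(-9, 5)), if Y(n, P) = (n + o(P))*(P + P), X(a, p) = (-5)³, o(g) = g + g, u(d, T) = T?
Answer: 695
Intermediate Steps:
o(g) = 2*g
X(a, p) = -125
Y(n, P) = 2*P*(n + 2*P) (Y(n, P) = (n + 2*P)*(P + P) = (n + 2*P)*(2*P) = 2*P*(n + 2*P))
X(-182, -132) + Y(72, u(-9, 5)) = -125 + 2*5*(72 + 2*5) = -125 + 2*5*(72 + 10) = -125 + 2*5*82 = -125 + 820 = 695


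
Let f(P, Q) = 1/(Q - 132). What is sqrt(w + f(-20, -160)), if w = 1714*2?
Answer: 5*sqrt(2922847)/146 ≈ 58.549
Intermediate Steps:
f(P, Q) = 1/(-132 + Q)
w = 3428
sqrt(w + f(-20, -160)) = sqrt(3428 + 1/(-132 - 160)) = sqrt(3428 + 1/(-292)) = sqrt(3428 - 1/292) = sqrt(1000975/292) = 5*sqrt(2922847)/146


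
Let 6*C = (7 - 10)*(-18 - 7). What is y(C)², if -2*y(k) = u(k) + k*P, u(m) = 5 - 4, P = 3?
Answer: 5929/16 ≈ 370.56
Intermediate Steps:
u(m) = 1
C = 25/2 (C = ((7 - 10)*(-18 - 7))/6 = (-3*(-25))/6 = (⅙)*75 = 25/2 ≈ 12.500)
y(k) = -½ - 3*k/2 (y(k) = -(1 + k*3)/2 = -(1 + 3*k)/2 = -½ - 3*k/2)
y(C)² = (-½ - 3/2*25/2)² = (-½ - 75/4)² = (-77/4)² = 5929/16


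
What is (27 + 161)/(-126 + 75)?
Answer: -188/51 ≈ -3.6863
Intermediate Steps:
(27 + 161)/(-126 + 75) = 188/(-51) = 188*(-1/51) = -188/51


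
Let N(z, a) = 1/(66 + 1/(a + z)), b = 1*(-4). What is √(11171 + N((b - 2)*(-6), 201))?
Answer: √2733585936170/15643 ≈ 105.69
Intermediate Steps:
b = -4
√(11171 + N((b - 2)*(-6), 201)) = √(11171 + (201 + (-4 - 2)*(-6))/(1 + 66*201 + 66*((-4 - 2)*(-6)))) = √(11171 + (201 - 6*(-6))/(1 + 13266 + 66*(-6*(-6)))) = √(11171 + (201 + 36)/(1 + 13266 + 66*36)) = √(11171 + 237/(1 + 13266 + 2376)) = √(11171 + 237/15643) = √(174748190/15643) = √2733585936170/15643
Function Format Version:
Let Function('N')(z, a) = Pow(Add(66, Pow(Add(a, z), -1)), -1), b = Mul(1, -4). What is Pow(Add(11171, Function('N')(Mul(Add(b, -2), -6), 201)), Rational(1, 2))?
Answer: Mul(Rational(1, 15643), Pow(2733585936170, Rational(1, 2))) ≈ 105.69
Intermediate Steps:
b = -4
Pow(Add(11171, Function('N')(Mul(Add(b, -2), -6), 201)), Rational(1, 2)) = Pow(Add(11171, Mul(Pow(Add(1, Mul(66, 201), Mul(66, Mul(Add(-4, -2), -6))), -1), Add(201, Mul(Add(-4, -2), -6)))), Rational(1, 2)) = Pow(Add(11171, Mul(Pow(Add(1, 13266, Mul(66, Mul(-6, -6))), -1), Add(201, Mul(-6, -6)))), Rational(1, 2)) = Pow(Add(11171, Mul(Pow(Add(1, 13266, Mul(66, 36)), -1), Add(201, 36))), Rational(1, 2)) = Pow(Add(11171, Mul(Pow(Add(1, 13266, 2376), -1), 237)), Rational(1, 2)) = Pow(Add(11171, Mul(Pow(15643, -1), 237)), Rational(1, 2)) = Pow(Add(11171, Mul(Rational(1, 15643), 237)), Rational(1, 2)) = Pow(Add(11171, Rational(237, 15643)), Rational(1, 2)) = Pow(Rational(174748190, 15643), Rational(1, 2)) = Mul(Rational(1, 15643), Pow(2733585936170, Rational(1, 2)))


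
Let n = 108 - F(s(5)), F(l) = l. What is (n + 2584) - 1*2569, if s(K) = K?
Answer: 118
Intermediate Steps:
n = 103 (n = 108 - 1*5 = 108 - 5 = 103)
(n + 2584) - 1*2569 = (103 + 2584) - 1*2569 = 2687 - 2569 = 118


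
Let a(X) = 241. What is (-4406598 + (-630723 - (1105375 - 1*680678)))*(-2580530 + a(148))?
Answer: 14093584963202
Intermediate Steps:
(-4406598 + (-630723 - (1105375 - 1*680678)))*(-2580530 + a(148)) = (-4406598 + (-630723 - (1105375 - 1*680678)))*(-2580530 + 241) = (-4406598 + (-630723 - (1105375 - 680678)))*(-2580289) = (-4406598 + (-630723 - 1*424697))*(-2580289) = (-4406598 + (-630723 - 424697))*(-2580289) = (-4406598 - 1055420)*(-2580289) = -5462018*(-2580289) = 14093584963202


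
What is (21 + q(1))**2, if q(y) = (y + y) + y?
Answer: 576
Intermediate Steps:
q(y) = 3*y (q(y) = 2*y + y = 3*y)
(21 + q(1))**2 = (21 + 3*1)**2 = (21 + 3)**2 = 24**2 = 576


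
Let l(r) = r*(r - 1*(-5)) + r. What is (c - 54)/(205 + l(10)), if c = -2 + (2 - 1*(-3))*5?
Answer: -31/365 ≈ -0.084931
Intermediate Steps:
l(r) = r + r*(5 + r) (l(r) = r*(r + 5) + r = r*(5 + r) + r = r + r*(5 + r))
c = 23 (c = -2 + (2 + 3)*5 = -2 + 5*5 = -2 + 25 = 23)
(c - 54)/(205 + l(10)) = (23 - 54)/(205 + 10*(6 + 10)) = -31/(205 + 10*16) = -31/(205 + 160) = -31/365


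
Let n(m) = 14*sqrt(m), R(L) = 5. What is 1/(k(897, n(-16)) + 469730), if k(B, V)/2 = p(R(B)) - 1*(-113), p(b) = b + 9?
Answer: 1/469984 ≈ 2.1277e-6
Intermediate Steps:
p(b) = 9 + b
k(B, V) = 254 (k(B, V) = 2*((9 + 5) - 1*(-113)) = 2*(14 + 113) = 2*127 = 254)
1/(k(897, n(-16)) + 469730) = 1/(254 + 469730) = 1/469984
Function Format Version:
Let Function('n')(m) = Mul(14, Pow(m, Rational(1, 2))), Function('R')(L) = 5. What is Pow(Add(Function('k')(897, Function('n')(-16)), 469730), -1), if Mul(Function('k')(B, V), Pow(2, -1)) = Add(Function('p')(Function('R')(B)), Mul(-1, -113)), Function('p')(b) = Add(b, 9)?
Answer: Rational(1, 469984) ≈ 2.1277e-6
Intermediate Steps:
Function('p')(b) = Add(9, b)
Function('k')(B, V) = 254 (Function('k')(B, V) = Mul(2, Add(Add(9, 5), Mul(-1, -113))) = Mul(2, Add(14, 113)) = Mul(2, 127) = 254)
Pow(Add(Function('k')(897, Function('n')(-16)), 469730), -1) = Pow(Add(254, 469730), -1) = Pow(469984, -1) = Rational(1, 469984)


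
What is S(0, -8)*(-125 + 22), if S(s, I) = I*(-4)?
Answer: -3296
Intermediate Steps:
S(s, I) = -4*I
S(0, -8)*(-125 + 22) = (-4*(-8))*(-125 + 22) = 32*(-103) = -3296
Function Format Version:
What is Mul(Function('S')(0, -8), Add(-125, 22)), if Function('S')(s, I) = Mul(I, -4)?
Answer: -3296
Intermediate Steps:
Function('S')(s, I) = Mul(-4, I)
Mul(Function('S')(0, -8), Add(-125, 22)) = Mul(Mul(-4, -8), Add(-125, 22)) = Mul(32, -103) = -3296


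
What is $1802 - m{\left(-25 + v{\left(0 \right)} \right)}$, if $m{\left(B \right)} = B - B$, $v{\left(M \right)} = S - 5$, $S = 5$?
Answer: $1802$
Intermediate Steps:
$v{\left(M \right)} = 0$ ($v{\left(M \right)} = 5 - 5 = 0$)
$m{\left(B \right)} = 0$
$1802 - m{\left(-25 + v{\left(0 \right)} \right)} = 1802 - 0 = 1802 + 0 = 1802$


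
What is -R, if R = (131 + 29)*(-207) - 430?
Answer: 33550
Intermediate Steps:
R = -33550 (R = 160*(-207) - 430 = -33120 - 430 = -33550)
-R = -1*(-33550) = 33550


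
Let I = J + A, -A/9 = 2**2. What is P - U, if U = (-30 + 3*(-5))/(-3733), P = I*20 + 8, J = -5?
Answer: -3031241/3733 ≈ -812.01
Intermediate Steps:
A = -36 (A = -9*2**2 = -9*4 = -36)
I = -41 (I = -5 - 36 = -41)
P = -812 (P = -41*20 + 8 = -820 + 8 = -812)
U = 45/3733 (U = (-30 - 15)*(-1/3733) = -45*(-1/3733) = 45/3733 ≈ 0.012055)
P - U = -812 - 1*45/3733 = -812 - 45/3733 = -3031241/3733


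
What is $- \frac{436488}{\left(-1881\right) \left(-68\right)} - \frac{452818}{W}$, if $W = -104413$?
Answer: $\frac{1028668600}{1112938167} \approx 0.92428$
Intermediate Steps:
$- \frac{436488}{\left(-1881\right) \left(-68\right)} - \frac{452818}{W} = - \frac{436488}{\left(-1881\right) \left(-68\right)} - \frac{452818}{-104413} = - \frac{436488}{127908} - - \frac{452818}{104413} = \left(-436488\right) \frac{1}{127908} + \frac{452818}{104413} = - \frac{36374}{10659} + \frac{452818}{104413} = \frac{1028668600}{1112938167}$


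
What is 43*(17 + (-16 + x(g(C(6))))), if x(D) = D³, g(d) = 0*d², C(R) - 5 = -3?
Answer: 43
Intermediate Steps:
C(R) = 2 (C(R) = 5 - 3 = 2)
g(d) = 0
43*(17 + (-16 + x(g(C(6))))) = 43*(17 + (-16 + 0³)) = 43*(17 + (-16 + 0)) = 43*(17 - 16) = 43*1 = 43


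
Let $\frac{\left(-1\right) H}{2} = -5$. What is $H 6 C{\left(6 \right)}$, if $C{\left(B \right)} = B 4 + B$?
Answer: $1800$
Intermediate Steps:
$H = 10$ ($H = \left(-2\right) \left(-5\right) = 10$)
$C{\left(B \right)} = 5 B$ ($C{\left(B \right)} = 4 B + B = 5 B$)
$H 6 C{\left(6 \right)} = 10 \cdot 6 \cdot 5 \cdot 6 = 60 \cdot 30 = 1800$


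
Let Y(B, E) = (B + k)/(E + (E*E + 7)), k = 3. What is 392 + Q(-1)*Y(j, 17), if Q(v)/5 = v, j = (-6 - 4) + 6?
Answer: 122701/313 ≈ 392.02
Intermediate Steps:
j = -4 (j = -10 + 6 = -4)
Q(v) = 5*v
Y(B, E) = (3 + B)/(7 + E + E²) (Y(B, E) = (B + 3)/(E + (E*E + 7)) = (3 + B)/(E + (E² + 7)) = (3 + B)/(E + (7 + E²)) = (3 + B)/(7 + E + E²))
392 + Q(-1)*Y(j, 17) = 392 + (5*(-1))*((3 - 4)/(7 + 17 + 17²)) = 392 - 5*(-1)/(7 + 17 + 289) = 392 - 5*(-1)/313 = 392 - 5*(-1/313) = 392 + 5/313 = 122701/313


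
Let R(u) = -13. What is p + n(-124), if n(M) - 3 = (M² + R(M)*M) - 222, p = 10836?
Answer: 27605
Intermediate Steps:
n(M) = -219 + M² - 13*M (n(M) = 3 + ((M² - 13*M) - 222) = 3 + (-222 + M² - 13*M) = -219 + M² - 13*M)
p + n(-124) = 10836 + (-219 + (-124)² - 13*(-124)) = 10836 + (-219 + 15376 + 1612) = 10836 + 16769 = 27605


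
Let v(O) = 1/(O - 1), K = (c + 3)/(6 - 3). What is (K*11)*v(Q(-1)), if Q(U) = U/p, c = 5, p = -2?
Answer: -176/3 ≈ -58.667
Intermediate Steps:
Q(U) = -U/2 (Q(U) = U/(-2) = U*(-1/2) = -U/2)
K = 8/3 (K = (5 + 3)/(6 - 3) = 8/3 ≈ 2.6667)
v(O) = 1/(-1 + O)
(K*11)*v(Q(-1)) = ((8/3)*11)/(-1 - 1/2*(-1)) = 88/(3*(-1 + 1/2)) = 88/(3*(-1/2)) = (88/3)*(-2) = -176/3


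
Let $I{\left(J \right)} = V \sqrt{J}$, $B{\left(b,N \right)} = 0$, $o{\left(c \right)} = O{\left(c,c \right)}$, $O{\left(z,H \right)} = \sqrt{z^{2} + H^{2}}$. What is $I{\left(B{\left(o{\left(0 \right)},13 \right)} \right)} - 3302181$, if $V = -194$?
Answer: $-3302181$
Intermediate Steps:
$O{\left(z,H \right)} = \sqrt{H^{2} + z^{2}}$
$o{\left(c \right)} = \sqrt{2} \sqrt{c^{2}}$ ($o{\left(c \right)} = \sqrt{c^{2} + c^{2}} = \sqrt{2 c^{2}} = \sqrt{2} \sqrt{c^{2}}$)
$I{\left(J \right)} = - 194 \sqrt{J}$
$I{\left(B{\left(o{\left(0 \right)},13 \right)} \right)} - 3302181 = - 194 \sqrt{0} - 3302181 = \left(-194\right) 0 - 3302181 = 0 - 3302181 = -3302181$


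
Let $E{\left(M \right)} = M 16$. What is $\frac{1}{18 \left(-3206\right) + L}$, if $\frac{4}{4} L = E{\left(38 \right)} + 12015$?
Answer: $- \frac{1}{45085} \approx -2.218 \cdot 10^{-5}$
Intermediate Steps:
$E{\left(M \right)} = 16 M$
$L = 12623$ ($L = 16 \cdot 38 + 12015 = 608 + 12015 = 12623$)
$\frac{1}{18 \left(-3206\right) + L} = \frac{1}{18 \left(-3206\right) + 12623} = \frac{1}{-57708 + 12623} = \frac{1}{-45085} = - \frac{1}{45085}$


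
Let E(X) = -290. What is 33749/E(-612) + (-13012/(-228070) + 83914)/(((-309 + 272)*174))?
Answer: -95007331669/734157330 ≈ -129.41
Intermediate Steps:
33749/E(-612) + (-13012/(-228070) + 83914)/(((-309 + 272)*174)) = 33749/(-290) + (-13012/(-228070) + 83914)/(((-309 + 272)*174)) = 33749*(-1/290) + (-13012*(-1/228070) + 83914)/((-37*174)) = -33749/290 + (6506/114035 + 83914)/(-6438) = -33749/290 + (9569139496/114035)*(-1/6438) = -33749/290 - 4784569748/367078665 = -95007331669/734157330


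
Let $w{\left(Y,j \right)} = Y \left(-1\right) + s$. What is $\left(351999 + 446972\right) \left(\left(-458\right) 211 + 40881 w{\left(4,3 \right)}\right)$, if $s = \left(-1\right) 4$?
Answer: $-338512827106$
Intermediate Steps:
$s = -4$
$w{\left(Y,j \right)} = -4 - Y$ ($w{\left(Y,j \right)} = Y \left(-1\right) - 4 = - Y - 4 = -4 - Y$)
$\left(351999 + 446972\right) \left(\left(-458\right) 211 + 40881 w{\left(4,3 \right)}\right) = \left(351999 + 446972\right) \left(\left(-458\right) 211 + 40881 \left(-4 - 4\right)\right) = 798971 \left(-96638 + 40881 \left(-4 - 4\right)\right) = 798971 \left(-96638 + 40881 \left(-8\right)\right) = 798971 \left(-96638 - 327048\right) = 798971 \left(-423686\right) = -338512827106$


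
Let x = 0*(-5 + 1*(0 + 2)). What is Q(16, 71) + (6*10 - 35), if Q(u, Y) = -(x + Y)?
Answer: -46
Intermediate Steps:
x = 0 (x = 0*(-5 + 1*2) = 0*(-5 + 2) = 0*(-3) = 0)
Q(u, Y) = -Y (Q(u, Y) = -(0 + Y) = -Y)
Q(16, 71) + (6*10 - 35) = -1*71 + (6*10 - 35) = -71 + (60 - 35) = -71 + 25 = -46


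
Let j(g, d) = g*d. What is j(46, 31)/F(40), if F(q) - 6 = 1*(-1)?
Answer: 1426/5 ≈ 285.20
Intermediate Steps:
j(g, d) = d*g
F(q) = 5 (F(q) = 6 + 1*(-1) = 6 - 1 = 5)
j(46, 31)/F(40) = (31*46)/5 = 1426*(⅕) = 1426/5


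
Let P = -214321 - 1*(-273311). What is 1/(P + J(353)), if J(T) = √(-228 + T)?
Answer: 11798/695963995 - √5/695963995 ≈ 1.6949e-5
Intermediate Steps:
P = 58990 (P = -214321 + 273311 = 58990)
1/(P + J(353)) = 1/(58990 + √(-228 + 353)) = 1/(58990 + √125) = 1/(58990 + 5*√5)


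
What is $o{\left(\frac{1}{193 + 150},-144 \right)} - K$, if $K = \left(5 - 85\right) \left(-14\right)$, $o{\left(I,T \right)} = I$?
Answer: $- \frac{384159}{343} \approx -1120.0$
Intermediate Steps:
$K = 1120$ ($K = \left(5 - 85\right) \left(-14\right) = \left(-80\right) \left(-14\right) = 1120$)
$o{\left(\frac{1}{193 + 150},-144 \right)} - K = \frac{1}{193 + 150} - 1120 = \frac{1}{343} - 1120 = - \frac{384159}{343}$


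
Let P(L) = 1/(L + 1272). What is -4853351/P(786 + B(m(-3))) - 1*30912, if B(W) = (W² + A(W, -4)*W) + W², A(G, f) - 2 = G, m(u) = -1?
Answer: -9993080621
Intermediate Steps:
A(G, f) = 2 + G
B(W) = 2*W² + W*(2 + W) (B(W) = (W² + (2 + W)*W) + W² = (W² + W*(2 + W)) + W² = 2*W² + W*(2 + W))
P(L) = 1/(1272 + L)
-4853351/P(786 + B(m(-3))) - 1*30912 = -(9988196358 - 4853351*(2 + 3*(-1))) - 1*30912 = -(9988196358 - 4853351*(2 - 3)) - 30912 = -(9988196358 + 4853351) - 30912 = -4853351/(1/(1272 + (786 + 1))) - 30912 = -4853351/(1/(1272 + 787)) - 30912 = -4853351/(1/2059) - 30912 = -4853351/1/2059 - 30912 = -4853351*2059 - 30912 = -9993049709 - 30912 = -9993080621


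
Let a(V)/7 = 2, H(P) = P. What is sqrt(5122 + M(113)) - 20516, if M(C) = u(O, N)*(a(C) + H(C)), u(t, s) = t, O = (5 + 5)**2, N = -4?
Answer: -20516 + sqrt(17822) ≈ -20383.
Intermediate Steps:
a(V) = 14 (a(V) = 7*2 = 14)
O = 100 (O = 10**2 = 100)
M(C) = 1400 + 100*C (M(C) = 100*(14 + C) = 1400 + 100*C)
sqrt(5122 + M(113)) - 20516 = sqrt(5122 + (1400 + 100*113)) - 20516 = sqrt(5122 + (1400 + 11300)) - 20516 = sqrt(5122 + 12700) - 20516 = sqrt(17822) - 20516 = -20516 + sqrt(17822)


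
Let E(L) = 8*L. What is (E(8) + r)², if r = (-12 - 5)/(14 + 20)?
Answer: 16129/4 ≈ 4032.3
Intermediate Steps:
r = -½ (r = -17/34 = -17*1/34 = -½ ≈ -0.50000)
(E(8) + r)² = (8*8 - ½)² = (64 - ½)² = (127/2)² = 16129/4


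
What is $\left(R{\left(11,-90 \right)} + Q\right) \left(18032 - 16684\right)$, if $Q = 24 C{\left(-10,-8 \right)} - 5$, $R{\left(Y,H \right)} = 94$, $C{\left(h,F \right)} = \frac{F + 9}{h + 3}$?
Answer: $\frac{807452}{7} \approx 1.1535 \cdot 10^{5}$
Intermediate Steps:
$C{\left(h,F \right)} = \frac{9 + F}{3 + h}$
$Q = - \frac{59}{7}$ ($Q = 24 \frac{9 - 8}{3 - 10} - 5 = 24 \frac{1}{-7} \cdot 1 - 5 = 24 \left(\left(- \frac{1}{7}\right) 1\right) - 5 = 24 \left(- \frac{1}{7}\right) - 5 = - \frac{24}{7} - 5 = - \frac{59}{7} \approx -8.4286$)
$\left(R{\left(11,-90 \right)} + Q\right) \left(18032 - 16684\right) = \left(94 - \frac{59}{7}\right) \left(18032 - 16684\right) = \frac{599}{7} \cdot 1348 = \frac{807452}{7}$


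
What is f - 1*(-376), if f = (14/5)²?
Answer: 9596/25 ≈ 383.84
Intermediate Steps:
f = 196/25 (f = (14*(⅕))² = (14/5)² = 196/25 ≈ 7.8400)
f - 1*(-376) = 196/25 - 1*(-376) = 196/25 + 376 = 9596/25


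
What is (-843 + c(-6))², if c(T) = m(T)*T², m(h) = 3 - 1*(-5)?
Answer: 308025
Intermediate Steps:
m(h) = 8 (m(h) = 3 + 5 = 8)
c(T) = 8*T²
(-843 + c(-6))² = (-843 + 8*(-6)²)² = (-843 + 8*36)² = (-843 + 288)² = (-555)² = 308025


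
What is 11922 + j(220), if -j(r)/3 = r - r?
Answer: 11922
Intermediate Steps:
j(r) = 0 (j(r) = -3*(r - r) = -3*0 = 0)
11922 + j(220) = 11922 + 0 = 11922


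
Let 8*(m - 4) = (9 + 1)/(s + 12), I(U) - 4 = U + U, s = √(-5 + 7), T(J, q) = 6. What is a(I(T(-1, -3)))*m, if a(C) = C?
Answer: 4664/71 - 10*√2/71 ≈ 65.491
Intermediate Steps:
s = √2 ≈ 1.4142
I(U) = 4 + 2*U (I(U) = 4 + (U + U) = 4 + 2*U)
m = 4 + 5/(4*(12 + √2)) (m = 4 + ((9 + 1)/(√2 + 12))/8 = 4 + (10/(12 + √2))/8 = 4 + 5/(4*(12 + √2)) ≈ 4.0932)
a(I(T(-1, -3)))*m = (4 + 2*6)*(583/142 - 5*√2/568) = (4 + 12)*(583/142 - 5*√2/568) = 16*(583/142 - 5*√2/568) = 4664/71 - 10*√2/71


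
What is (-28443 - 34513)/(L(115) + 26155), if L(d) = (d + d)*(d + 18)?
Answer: -62956/56745 ≈ -1.1095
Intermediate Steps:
L(d) = 2*d*(18 + d) (L(d) = (2*d)*(18 + d) = 2*d*(18 + d))
(-28443 - 34513)/(L(115) + 26155) = (-28443 - 34513)/(2*115*(18 + 115) + 26155) = -62956/(2*115*133 + 26155) = -62956/(30590 + 26155) = -62956/56745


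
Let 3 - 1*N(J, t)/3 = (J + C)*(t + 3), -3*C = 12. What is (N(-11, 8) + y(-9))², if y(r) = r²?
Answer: 342225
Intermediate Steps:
C = -4 (C = -⅓*12 = -4)
N(J, t) = 9 - 3*(-4 + J)*(3 + t) (N(J, t) = 9 - 3*(J - 4)*(t + 3) = 9 - 3*(-4 + J)*(3 + t))
(N(-11, 8) + y(-9))² = ((45 - 9*(-11) + 12*8 - 3*(-11)*8) + (-9)²)² = ((45 + 99 + 96 + 264) + 81)² = (504 + 81)² = 585² = 342225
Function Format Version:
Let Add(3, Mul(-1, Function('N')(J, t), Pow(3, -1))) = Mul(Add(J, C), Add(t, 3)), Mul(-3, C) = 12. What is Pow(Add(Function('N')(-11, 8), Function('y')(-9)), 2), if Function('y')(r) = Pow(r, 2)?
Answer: 342225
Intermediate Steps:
C = -4 (C = Mul(Rational(-1, 3), 12) = -4)
Function('N')(J, t) = Add(9, Mul(-3, Add(-4, J), Add(3, t))) (Function('N')(J, t) = Add(9, Mul(-3, Mul(Add(J, -4), Add(t, 3)))) = Add(9, Mul(-3, Mul(Add(-4, J), Add(3, t)))) = Add(9, Mul(-3, Add(-4, J), Add(3, t))))
Pow(Add(Function('N')(-11, 8), Function('y')(-9)), 2) = Pow(Add(Add(45, Mul(-9, -11), Mul(12, 8), Mul(-3, -11, 8)), Pow(-9, 2)), 2) = Pow(Add(Add(45, 99, 96, 264), 81), 2) = Pow(Add(504, 81), 2) = Pow(585, 2) = 342225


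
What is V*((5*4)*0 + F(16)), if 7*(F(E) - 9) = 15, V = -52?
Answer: -4056/7 ≈ -579.43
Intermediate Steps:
F(E) = 78/7 (F(E) = 9 + (⅐)*15 = 9 + 15/7 = 78/7)
V*((5*4)*0 + F(16)) = -52*((5*4)*0 + 78/7) = -52*(20*0 + 78/7) = -52*(0 + 78/7) = -52*78/7 = -4056/7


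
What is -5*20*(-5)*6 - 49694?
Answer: -46694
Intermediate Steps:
-5*20*(-5)*6 - 49694 = -(-500)*6 - 49694 = -5*(-600) - 49694 = 3000 - 49694 = -46694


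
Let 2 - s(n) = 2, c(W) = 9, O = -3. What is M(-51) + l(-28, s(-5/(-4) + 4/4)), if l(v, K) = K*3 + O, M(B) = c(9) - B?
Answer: 57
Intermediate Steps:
s(n) = 0 (s(n) = 2 - 1*2 = 2 - 2 = 0)
M(B) = 9 - B
l(v, K) = -3 + 3*K (l(v, K) = K*3 - 3 = 3*K - 3 = -3 + 3*K)
M(-51) + l(-28, s(-5/(-4) + 4/4)) = (9 - 1*(-51)) + (-3 + 3*0) = (9 + 51) + (-3 + 0) = 60 - 3 = 57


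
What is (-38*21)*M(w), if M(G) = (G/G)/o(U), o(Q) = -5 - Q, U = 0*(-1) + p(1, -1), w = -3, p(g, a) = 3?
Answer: 399/4 ≈ 99.750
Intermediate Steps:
U = 3 (U = 0*(-1) + 3 = 0 + 3 = 3)
M(G) = -⅛ (M(G) = (G/G)/(-5 - 1*3) = 1/(-5 - 3) = 1/(-8) = 1*(-⅛) = -⅛)
(-38*21)*M(w) = -38*21*(-⅛) = -798*(-⅛) = 399/4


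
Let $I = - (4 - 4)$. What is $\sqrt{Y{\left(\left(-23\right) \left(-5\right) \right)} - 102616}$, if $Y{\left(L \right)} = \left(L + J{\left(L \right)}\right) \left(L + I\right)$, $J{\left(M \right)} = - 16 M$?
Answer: $i \sqrt{300991} \approx 548.63 i$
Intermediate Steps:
$I = 0$ ($I = \left(-1\right) 0 = 0$)
$Y{\left(L \right)} = - 15 L^{2}$ ($Y{\left(L \right)} = \left(L - 16 L\right) \left(L + 0\right) = - 15 L L = - 15 L^{2}$)
$\sqrt{Y{\left(\left(-23\right) \left(-5\right) \right)} - 102616} = \sqrt{- 15 \left(\left(-23\right) \left(-5\right)\right)^{2} - 102616} = \sqrt{- 15 \cdot 115^{2} - 102616} = \sqrt{\left(-15\right) 13225 - 102616} = \sqrt{-198375 - 102616} = \sqrt{-300991} = i \sqrt{300991}$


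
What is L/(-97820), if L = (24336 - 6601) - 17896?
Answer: 161/97820 ≈ 0.0016459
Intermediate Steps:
L = -161 (L = 17735 - 17896 = -161)
L/(-97820) = -161/(-97820) = -161*(-1/97820) = 161/97820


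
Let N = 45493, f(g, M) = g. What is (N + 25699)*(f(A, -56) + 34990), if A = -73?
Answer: 2485811064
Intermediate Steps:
(N + 25699)*(f(A, -56) + 34990) = (45493 + 25699)*(-73 + 34990) = 71192*34917 = 2485811064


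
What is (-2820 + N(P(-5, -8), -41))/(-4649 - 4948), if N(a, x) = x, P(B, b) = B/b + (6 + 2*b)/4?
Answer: 2861/9597 ≈ 0.29811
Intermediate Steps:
P(B, b) = 3/2 + b/2 + B/b (P(B, b) = B/b + (6 + 2*b)*(¼) = B/b + (3/2 + b/2) = 3/2 + b/2 + B/b)
(-2820 + N(P(-5, -8), -41))/(-4649 - 4948) = (-2820 - 41)/(-4649 - 4948) = -2861/(-9597) = -2861*(-1/9597) = 2861/9597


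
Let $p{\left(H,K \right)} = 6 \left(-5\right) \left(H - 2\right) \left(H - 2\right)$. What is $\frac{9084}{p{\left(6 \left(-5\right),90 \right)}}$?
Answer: $- \frac{757}{2560} \approx -0.2957$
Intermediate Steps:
$p{\left(H,K \right)} = - 30 \left(-2 + H\right)^{2}$ ($p{\left(H,K \right)} = - 30 \left(-2 + H\right) \left(-2 + H\right) = - 30 \left(-2 + H\right)^{2}$)
$\frac{9084}{p{\left(6 \left(-5\right),90 \right)}} = \frac{9084}{\left(-30\right) \left(-2 + 6 \left(-5\right)\right)^{2}} = \frac{9084}{\left(-30\right) \left(-2 - 30\right)^{2}} = \frac{9084}{\left(-30\right) \left(-32\right)^{2}} = \frac{9084}{\left(-30\right) 1024} = \frac{9084}{-30720} = 9084 \left(- \frac{1}{30720}\right) = - \frac{757}{2560}$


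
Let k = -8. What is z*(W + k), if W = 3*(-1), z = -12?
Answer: 132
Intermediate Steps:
W = -3
z*(W + k) = -12*(-3 - 8) = -12*(-11) = 132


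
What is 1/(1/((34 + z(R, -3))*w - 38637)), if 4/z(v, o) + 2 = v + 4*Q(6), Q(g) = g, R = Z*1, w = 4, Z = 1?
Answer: -885507/23 ≈ -38500.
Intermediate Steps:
R = 1 (R = 1*1 = 1)
z(v, o) = 4/(22 + v) (z(v, o) = 4/(-2 + (v + 4*6)) = 4/(-2 + (v + 24)) = 4/(-2 + (24 + v)) = 4/(22 + v))
1/(1/((34 + z(R, -3))*w - 38637)) = 1/(1/((34 + 4/(22 + 1))*4 - 38637)) = 1/(1/((34 + 4/23)*4 - 38637)) = 1/(1/((786/23)*4 - 38637)) = 1/(1/(3144/23 - 38637)) = 1/(1/(-885507/23)) = 1/(-23/885507) = -885507/23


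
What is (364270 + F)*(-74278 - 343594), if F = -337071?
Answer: -11365700528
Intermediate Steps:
(364270 + F)*(-74278 - 343594) = (364270 - 337071)*(-74278 - 343594) = 27199*(-417872) = -11365700528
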